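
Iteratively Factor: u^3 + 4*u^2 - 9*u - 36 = (u + 3)*(u^2 + u - 12) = (u + 3)*(u + 4)*(u - 3)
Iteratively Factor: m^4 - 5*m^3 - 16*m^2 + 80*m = (m + 4)*(m^3 - 9*m^2 + 20*m) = (m - 4)*(m + 4)*(m^2 - 5*m) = (m - 5)*(m - 4)*(m + 4)*(m)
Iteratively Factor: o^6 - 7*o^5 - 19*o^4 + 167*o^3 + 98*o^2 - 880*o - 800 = (o + 4)*(o^5 - 11*o^4 + 25*o^3 + 67*o^2 - 170*o - 200) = (o - 5)*(o + 4)*(o^4 - 6*o^3 - 5*o^2 + 42*o + 40) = (o - 5)^2*(o + 4)*(o^3 - o^2 - 10*o - 8) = (o - 5)^2*(o + 2)*(o + 4)*(o^2 - 3*o - 4) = (o - 5)^2*(o - 4)*(o + 2)*(o + 4)*(o + 1)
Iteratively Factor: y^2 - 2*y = (y - 2)*(y)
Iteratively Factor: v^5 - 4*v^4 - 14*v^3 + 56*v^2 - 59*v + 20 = (v - 1)*(v^4 - 3*v^3 - 17*v^2 + 39*v - 20) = (v - 1)^2*(v^3 - 2*v^2 - 19*v + 20) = (v - 5)*(v - 1)^2*(v^2 + 3*v - 4) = (v - 5)*(v - 1)^3*(v + 4)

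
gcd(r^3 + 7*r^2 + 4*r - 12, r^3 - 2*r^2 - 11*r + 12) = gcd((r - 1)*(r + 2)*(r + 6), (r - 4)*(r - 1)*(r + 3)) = r - 1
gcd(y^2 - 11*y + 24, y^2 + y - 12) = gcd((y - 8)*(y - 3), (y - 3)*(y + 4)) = y - 3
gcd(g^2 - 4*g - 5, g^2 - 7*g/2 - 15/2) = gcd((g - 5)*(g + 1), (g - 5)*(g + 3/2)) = g - 5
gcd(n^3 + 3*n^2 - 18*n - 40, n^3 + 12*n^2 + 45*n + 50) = n^2 + 7*n + 10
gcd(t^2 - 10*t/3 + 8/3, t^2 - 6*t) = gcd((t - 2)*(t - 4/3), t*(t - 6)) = 1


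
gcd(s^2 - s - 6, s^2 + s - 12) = s - 3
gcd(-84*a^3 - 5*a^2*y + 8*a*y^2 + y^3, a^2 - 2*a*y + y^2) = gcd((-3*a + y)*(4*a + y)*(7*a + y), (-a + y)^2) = 1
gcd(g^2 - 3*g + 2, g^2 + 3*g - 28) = 1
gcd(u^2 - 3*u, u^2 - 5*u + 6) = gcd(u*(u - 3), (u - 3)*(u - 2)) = u - 3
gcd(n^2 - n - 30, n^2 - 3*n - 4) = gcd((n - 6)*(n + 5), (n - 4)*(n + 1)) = 1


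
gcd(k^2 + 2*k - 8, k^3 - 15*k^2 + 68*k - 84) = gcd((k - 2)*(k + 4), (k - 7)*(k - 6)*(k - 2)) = k - 2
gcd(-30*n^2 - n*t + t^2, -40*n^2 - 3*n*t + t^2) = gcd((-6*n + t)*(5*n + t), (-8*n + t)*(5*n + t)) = 5*n + t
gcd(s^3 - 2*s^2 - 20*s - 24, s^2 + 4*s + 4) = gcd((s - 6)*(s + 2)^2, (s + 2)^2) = s^2 + 4*s + 4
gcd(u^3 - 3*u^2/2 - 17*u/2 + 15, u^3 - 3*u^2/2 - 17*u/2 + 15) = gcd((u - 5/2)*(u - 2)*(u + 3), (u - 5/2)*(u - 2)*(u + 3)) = u^3 - 3*u^2/2 - 17*u/2 + 15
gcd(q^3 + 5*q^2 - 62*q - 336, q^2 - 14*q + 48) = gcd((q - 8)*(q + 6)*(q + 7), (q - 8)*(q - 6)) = q - 8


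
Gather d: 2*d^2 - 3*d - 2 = 2*d^2 - 3*d - 2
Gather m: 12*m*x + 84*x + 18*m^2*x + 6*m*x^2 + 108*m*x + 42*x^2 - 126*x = 18*m^2*x + m*(6*x^2 + 120*x) + 42*x^2 - 42*x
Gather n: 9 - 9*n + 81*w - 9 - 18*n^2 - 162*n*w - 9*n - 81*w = -18*n^2 + n*(-162*w - 18)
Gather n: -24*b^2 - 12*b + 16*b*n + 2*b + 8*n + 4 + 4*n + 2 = -24*b^2 - 10*b + n*(16*b + 12) + 6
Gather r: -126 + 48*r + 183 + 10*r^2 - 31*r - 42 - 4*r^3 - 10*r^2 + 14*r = -4*r^3 + 31*r + 15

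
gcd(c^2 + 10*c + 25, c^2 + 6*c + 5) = c + 5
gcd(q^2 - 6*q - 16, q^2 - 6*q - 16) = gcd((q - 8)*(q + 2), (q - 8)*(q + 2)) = q^2 - 6*q - 16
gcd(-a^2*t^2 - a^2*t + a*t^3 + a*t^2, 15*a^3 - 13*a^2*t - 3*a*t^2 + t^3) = -a + t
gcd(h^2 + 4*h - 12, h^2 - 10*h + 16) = h - 2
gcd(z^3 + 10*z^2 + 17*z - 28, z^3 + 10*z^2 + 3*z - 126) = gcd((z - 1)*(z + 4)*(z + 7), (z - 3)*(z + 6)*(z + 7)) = z + 7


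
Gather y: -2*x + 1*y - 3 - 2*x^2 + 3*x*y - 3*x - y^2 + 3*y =-2*x^2 - 5*x - y^2 + y*(3*x + 4) - 3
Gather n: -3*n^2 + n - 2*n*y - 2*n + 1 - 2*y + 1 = -3*n^2 + n*(-2*y - 1) - 2*y + 2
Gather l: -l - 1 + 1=-l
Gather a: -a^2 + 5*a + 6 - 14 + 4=-a^2 + 5*a - 4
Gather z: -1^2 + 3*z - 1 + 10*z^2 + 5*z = 10*z^2 + 8*z - 2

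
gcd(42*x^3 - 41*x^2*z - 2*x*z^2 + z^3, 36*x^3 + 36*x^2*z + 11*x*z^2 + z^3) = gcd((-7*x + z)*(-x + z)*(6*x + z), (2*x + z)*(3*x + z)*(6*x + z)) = 6*x + z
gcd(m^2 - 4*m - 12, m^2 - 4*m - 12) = m^2 - 4*m - 12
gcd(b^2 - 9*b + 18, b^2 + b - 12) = b - 3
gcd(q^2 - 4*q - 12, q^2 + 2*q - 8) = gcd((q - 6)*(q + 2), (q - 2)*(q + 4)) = 1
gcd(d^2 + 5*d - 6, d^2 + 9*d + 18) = d + 6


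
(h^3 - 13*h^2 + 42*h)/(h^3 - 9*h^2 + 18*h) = (h - 7)/(h - 3)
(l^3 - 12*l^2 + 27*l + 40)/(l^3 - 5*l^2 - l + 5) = (l - 8)/(l - 1)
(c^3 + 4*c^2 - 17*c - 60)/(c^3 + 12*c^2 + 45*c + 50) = (c^2 - c - 12)/(c^2 + 7*c + 10)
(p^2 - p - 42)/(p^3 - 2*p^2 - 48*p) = (p - 7)/(p*(p - 8))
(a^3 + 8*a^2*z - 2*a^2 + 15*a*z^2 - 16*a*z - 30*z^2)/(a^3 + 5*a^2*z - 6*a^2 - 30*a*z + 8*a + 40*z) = (a + 3*z)/(a - 4)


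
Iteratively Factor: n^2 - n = (n)*(n - 1)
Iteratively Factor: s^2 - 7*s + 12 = (s - 4)*(s - 3)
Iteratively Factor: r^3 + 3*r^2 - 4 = (r + 2)*(r^2 + r - 2) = (r + 2)^2*(r - 1)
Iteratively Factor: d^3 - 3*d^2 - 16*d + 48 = (d - 4)*(d^2 + d - 12) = (d - 4)*(d + 4)*(d - 3)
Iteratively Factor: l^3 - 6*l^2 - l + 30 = (l - 3)*(l^2 - 3*l - 10) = (l - 3)*(l + 2)*(l - 5)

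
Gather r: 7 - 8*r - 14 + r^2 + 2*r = r^2 - 6*r - 7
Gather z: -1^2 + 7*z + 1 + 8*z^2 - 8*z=8*z^2 - z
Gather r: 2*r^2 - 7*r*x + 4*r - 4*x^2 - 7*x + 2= 2*r^2 + r*(4 - 7*x) - 4*x^2 - 7*x + 2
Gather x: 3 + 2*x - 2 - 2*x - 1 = 0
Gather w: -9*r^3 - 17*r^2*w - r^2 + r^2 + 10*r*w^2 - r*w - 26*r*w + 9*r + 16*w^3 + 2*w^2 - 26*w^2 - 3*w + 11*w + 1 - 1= -9*r^3 + 9*r + 16*w^3 + w^2*(10*r - 24) + w*(-17*r^2 - 27*r + 8)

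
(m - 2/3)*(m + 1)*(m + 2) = m^3 + 7*m^2/3 - 4/3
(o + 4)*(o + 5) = o^2 + 9*o + 20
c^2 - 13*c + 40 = (c - 8)*(c - 5)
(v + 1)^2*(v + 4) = v^3 + 6*v^2 + 9*v + 4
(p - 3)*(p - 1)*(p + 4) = p^3 - 13*p + 12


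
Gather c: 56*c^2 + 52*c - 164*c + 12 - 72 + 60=56*c^2 - 112*c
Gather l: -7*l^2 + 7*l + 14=-7*l^2 + 7*l + 14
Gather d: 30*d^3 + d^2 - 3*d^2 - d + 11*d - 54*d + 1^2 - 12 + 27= 30*d^3 - 2*d^2 - 44*d + 16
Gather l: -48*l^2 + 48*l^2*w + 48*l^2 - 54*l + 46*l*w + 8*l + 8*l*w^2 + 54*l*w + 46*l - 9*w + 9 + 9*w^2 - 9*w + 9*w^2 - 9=48*l^2*w + l*(8*w^2 + 100*w) + 18*w^2 - 18*w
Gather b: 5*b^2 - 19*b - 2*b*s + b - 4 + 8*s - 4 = 5*b^2 + b*(-2*s - 18) + 8*s - 8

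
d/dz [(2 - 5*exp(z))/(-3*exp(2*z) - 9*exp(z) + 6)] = (-5*exp(2*z) + 4*exp(z) - 4)*exp(z)/(3*(exp(4*z) + 6*exp(3*z) + 5*exp(2*z) - 12*exp(z) + 4))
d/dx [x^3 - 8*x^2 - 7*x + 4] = 3*x^2 - 16*x - 7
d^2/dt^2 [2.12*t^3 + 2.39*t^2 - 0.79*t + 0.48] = 12.72*t + 4.78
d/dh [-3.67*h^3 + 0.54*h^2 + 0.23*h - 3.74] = -11.01*h^2 + 1.08*h + 0.23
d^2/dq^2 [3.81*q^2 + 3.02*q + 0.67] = 7.62000000000000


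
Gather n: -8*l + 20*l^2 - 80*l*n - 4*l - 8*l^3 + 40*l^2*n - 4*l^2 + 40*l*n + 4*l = -8*l^3 + 16*l^2 - 8*l + n*(40*l^2 - 40*l)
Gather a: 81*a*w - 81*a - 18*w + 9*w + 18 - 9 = a*(81*w - 81) - 9*w + 9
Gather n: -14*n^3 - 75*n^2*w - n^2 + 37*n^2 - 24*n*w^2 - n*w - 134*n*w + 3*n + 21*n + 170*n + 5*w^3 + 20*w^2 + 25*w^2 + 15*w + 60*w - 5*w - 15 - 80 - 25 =-14*n^3 + n^2*(36 - 75*w) + n*(-24*w^2 - 135*w + 194) + 5*w^3 + 45*w^2 + 70*w - 120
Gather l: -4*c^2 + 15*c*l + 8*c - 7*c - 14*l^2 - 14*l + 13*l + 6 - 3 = -4*c^2 + c - 14*l^2 + l*(15*c - 1) + 3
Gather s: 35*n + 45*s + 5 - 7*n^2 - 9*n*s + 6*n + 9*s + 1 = -7*n^2 + 41*n + s*(54 - 9*n) + 6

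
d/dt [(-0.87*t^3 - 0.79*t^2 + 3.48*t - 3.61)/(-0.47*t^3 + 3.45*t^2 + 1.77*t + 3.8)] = (-3.3728*t^4 + 0.1914*t^3 - 28.4124*t^2 + 18.905*t + 19.6137)/(0.2209*t^6 - 3.243*t^5 + 10.2387*t^4 + 8.641*t^3 + 29.3529*t^2 + 13.452*t + 14.44)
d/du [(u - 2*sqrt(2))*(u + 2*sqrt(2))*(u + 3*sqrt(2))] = 3*u^2 + 6*sqrt(2)*u - 8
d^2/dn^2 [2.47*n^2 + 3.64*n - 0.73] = 4.94000000000000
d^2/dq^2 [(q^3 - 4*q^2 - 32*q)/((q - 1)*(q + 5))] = 10*(q^3 - 24*q^2 - 81*q - 148)/(q^6 + 12*q^5 + 33*q^4 - 56*q^3 - 165*q^2 + 300*q - 125)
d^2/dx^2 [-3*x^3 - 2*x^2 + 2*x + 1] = -18*x - 4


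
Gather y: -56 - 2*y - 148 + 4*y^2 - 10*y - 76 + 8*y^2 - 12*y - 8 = 12*y^2 - 24*y - 288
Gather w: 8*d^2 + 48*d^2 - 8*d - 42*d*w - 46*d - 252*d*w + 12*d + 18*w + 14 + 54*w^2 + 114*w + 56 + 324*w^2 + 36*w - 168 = 56*d^2 - 42*d + 378*w^2 + w*(168 - 294*d) - 98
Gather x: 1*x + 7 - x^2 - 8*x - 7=-x^2 - 7*x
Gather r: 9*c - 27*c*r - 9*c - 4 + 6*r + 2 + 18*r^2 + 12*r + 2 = 18*r^2 + r*(18 - 27*c)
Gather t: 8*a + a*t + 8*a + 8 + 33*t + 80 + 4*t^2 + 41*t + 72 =16*a + 4*t^2 + t*(a + 74) + 160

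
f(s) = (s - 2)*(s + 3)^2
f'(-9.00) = 168.00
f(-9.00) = -396.00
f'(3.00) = 48.00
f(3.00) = 36.00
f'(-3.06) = 0.61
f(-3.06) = -0.02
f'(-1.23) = -8.30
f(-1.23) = -10.12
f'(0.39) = 0.58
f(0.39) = -18.50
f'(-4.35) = 18.97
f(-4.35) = -11.57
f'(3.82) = 71.34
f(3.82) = 84.65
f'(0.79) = 5.19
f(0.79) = -17.38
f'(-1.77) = -7.76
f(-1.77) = -5.70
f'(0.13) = -1.91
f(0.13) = -18.32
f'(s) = (s - 2)*(2*s + 6) + (s + 3)^2 = (s + 3)*(3*s - 1)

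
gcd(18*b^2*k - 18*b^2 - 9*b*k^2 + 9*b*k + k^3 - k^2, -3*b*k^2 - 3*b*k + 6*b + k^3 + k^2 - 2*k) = 3*b*k - 3*b - k^2 + k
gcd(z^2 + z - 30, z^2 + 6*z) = z + 6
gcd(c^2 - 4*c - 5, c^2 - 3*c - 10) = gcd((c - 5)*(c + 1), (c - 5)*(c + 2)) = c - 5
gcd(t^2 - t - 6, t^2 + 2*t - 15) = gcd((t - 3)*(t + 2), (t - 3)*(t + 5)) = t - 3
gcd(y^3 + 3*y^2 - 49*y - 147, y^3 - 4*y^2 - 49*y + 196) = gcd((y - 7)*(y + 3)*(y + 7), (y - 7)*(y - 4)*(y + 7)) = y^2 - 49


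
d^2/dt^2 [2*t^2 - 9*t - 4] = 4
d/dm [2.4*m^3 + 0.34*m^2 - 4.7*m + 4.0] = 7.2*m^2 + 0.68*m - 4.7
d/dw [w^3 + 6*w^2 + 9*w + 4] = 3*w^2 + 12*w + 9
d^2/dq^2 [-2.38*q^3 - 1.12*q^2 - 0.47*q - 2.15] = -14.28*q - 2.24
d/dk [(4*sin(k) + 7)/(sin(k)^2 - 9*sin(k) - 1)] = (-14*sin(k) + 4*cos(k)^2 + 55)*cos(k)/(9*sin(k) + cos(k)^2)^2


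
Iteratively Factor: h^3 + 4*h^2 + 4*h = (h + 2)*(h^2 + 2*h) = h*(h + 2)*(h + 2)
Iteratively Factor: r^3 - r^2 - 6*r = (r)*(r^2 - r - 6) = r*(r + 2)*(r - 3)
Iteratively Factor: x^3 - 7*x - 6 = (x - 3)*(x^2 + 3*x + 2) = (x - 3)*(x + 1)*(x + 2)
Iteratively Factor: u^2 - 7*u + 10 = (u - 5)*(u - 2)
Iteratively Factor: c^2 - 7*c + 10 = (c - 5)*(c - 2)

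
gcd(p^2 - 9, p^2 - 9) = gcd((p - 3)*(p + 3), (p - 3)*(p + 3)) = p^2 - 9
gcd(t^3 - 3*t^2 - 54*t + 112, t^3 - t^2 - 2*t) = t - 2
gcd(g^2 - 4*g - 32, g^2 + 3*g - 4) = g + 4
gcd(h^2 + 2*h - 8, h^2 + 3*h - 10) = h - 2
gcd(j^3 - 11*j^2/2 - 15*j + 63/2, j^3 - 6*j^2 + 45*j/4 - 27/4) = j - 3/2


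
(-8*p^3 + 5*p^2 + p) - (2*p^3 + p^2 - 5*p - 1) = -10*p^3 + 4*p^2 + 6*p + 1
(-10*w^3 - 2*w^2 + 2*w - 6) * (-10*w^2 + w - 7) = 100*w^5 + 10*w^4 + 48*w^3 + 76*w^2 - 20*w + 42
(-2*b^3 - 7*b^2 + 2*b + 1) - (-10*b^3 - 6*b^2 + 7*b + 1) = 8*b^3 - b^2 - 5*b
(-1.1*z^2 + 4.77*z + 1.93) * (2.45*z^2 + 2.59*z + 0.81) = -2.695*z^4 + 8.8375*z^3 + 16.1918*z^2 + 8.8624*z + 1.5633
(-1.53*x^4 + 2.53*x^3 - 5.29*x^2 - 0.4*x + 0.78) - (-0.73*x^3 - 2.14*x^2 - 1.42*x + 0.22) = -1.53*x^4 + 3.26*x^3 - 3.15*x^2 + 1.02*x + 0.56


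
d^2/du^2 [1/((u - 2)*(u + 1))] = 2*((u - 2)^2 + (u - 2)*(u + 1) + (u + 1)^2)/((u - 2)^3*(u + 1)^3)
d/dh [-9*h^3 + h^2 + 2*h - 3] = -27*h^2 + 2*h + 2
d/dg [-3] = 0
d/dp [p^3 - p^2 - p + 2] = 3*p^2 - 2*p - 1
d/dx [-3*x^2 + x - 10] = 1 - 6*x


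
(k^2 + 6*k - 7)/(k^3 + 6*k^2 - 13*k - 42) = (k - 1)/(k^2 - k - 6)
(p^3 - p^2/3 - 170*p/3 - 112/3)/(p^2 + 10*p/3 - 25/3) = (3*p^3 - p^2 - 170*p - 112)/(3*p^2 + 10*p - 25)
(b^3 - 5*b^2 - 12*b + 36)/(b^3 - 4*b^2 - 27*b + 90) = (b^2 + b - 6)/(b^2 + 2*b - 15)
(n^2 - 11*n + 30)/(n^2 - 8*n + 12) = (n - 5)/(n - 2)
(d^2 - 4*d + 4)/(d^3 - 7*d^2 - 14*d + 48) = (d - 2)/(d^2 - 5*d - 24)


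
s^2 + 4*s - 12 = (s - 2)*(s + 6)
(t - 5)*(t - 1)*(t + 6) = t^3 - 31*t + 30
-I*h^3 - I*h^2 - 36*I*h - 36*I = (h - 6*I)*(h + 6*I)*(-I*h - I)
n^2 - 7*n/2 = n*(n - 7/2)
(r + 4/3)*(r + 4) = r^2 + 16*r/3 + 16/3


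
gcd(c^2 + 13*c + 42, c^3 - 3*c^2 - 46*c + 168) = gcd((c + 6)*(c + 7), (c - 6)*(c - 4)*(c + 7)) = c + 7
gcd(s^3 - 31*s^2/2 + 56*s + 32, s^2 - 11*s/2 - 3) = s + 1/2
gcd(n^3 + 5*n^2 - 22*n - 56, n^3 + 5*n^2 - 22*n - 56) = n^3 + 5*n^2 - 22*n - 56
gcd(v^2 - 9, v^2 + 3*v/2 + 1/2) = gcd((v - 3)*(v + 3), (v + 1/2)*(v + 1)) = 1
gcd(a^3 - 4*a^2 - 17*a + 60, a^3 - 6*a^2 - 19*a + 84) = a^2 + a - 12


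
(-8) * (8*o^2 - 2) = 16 - 64*o^2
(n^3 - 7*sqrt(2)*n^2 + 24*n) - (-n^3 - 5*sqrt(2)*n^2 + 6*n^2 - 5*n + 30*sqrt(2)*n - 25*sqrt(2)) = 2*n^3 - 6*n^2 - 2*sqrt(2)*n^2 - 30*sqrt(2)*n + 29*n + 25*sqrt(2)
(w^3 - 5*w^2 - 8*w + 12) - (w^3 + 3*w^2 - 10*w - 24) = -8*w^2 + 2*w + 36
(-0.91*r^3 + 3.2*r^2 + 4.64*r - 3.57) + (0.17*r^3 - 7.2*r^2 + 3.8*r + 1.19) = -0.74*r^3 - 4.0*r^2 + 8.44*r - 2.38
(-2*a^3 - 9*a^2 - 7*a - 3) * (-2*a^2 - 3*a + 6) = 4*a^5 + 24*a^4 + 29*a^3 - 27*a^2 - 33*a - 18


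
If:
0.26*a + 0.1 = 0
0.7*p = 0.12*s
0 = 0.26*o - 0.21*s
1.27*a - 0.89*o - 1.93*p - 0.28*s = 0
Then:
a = -0.38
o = -0.30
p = -0.06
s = -0.37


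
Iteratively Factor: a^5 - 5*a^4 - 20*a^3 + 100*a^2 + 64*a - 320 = (a - 5)*(a^4 - 20*a^2 + 64) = (a - 5)*(a - 4)*(a^3 + 4*a^2 - 4*a - 16) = (a - 5)*(a - 4)*(a + 4)*(a^2 - 4) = (a - 5)*(a - 4)*(a + 2)*(a + 4)*(a - 2)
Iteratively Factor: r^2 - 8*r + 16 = (r - 4)*(r - 4)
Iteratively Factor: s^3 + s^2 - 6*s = (s)*(s^2 + s - 6) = s*(s - 2)*(s + 3)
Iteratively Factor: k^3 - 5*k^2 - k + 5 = (k - 5)*(k^2 - 1) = (k - 5)*(k + 1)*(k - 1)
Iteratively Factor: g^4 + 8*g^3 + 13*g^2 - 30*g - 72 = (g - 2)*(g^3 + 10*g^2 + 33*g + 36) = (g - 2)*(g + 3)*(g^2 + 7*g + 12) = (g - 2)*(g + 3)^2*(g + 4)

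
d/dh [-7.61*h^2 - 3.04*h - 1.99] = -15.22*h - 3.04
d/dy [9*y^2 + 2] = 18*y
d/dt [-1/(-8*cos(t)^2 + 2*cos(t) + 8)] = (8*cos(t) - 1)*sin(t)/(2*(4*sin(t)^2 + cos(t))^2)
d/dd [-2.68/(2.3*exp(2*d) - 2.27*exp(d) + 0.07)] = (12.328*exp(d) - 6.0836)*exp(d)/(2.3*exp(2*d) - 2.27*exp(d) + 0.07)^2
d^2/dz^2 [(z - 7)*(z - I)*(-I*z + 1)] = I*(14 - 6*z)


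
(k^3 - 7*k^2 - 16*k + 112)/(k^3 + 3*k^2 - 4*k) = (k^2 - 11*k + 28)/(k*(k - 1))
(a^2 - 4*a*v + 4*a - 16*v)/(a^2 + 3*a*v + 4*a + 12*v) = (a - 4*v)/(a + 3*v)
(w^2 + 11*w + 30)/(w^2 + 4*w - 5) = (w + 6)/(w - 1)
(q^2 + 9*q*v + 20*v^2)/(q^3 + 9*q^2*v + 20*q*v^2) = 1/q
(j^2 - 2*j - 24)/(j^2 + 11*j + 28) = (j - 6)/(j + 7)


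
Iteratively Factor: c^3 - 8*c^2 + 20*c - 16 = (c - 2)*(c^2 - 6*c + 8) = (c - 2)^2*(c - 4)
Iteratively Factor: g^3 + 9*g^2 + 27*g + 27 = (g + 3)*(g^2 + 6*g + 9) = (g + 3)^2*(g + 3)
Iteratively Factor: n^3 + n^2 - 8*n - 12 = (n + 2)*(n^2 - n - 6) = (n + 2)^2*(n - 3)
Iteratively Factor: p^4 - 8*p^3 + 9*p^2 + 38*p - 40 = (p - 1)*(p^3 - 7*p^2 + 2*p + 40) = (p - 5)*(p - 1)*(p^2 - 2*p - 8) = (p - 5)*(p - 1)*(p + 2)*(p - 4)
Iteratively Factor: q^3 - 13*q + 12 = (q - 1)*(q^2 + q - 12) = (q - 3)*(q - 1)*(q + 4)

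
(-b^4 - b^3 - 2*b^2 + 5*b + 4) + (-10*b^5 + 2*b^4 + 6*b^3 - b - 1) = -10*b^5 + b^4 + 5*b^3 - 2*b^2 + 4*b + 3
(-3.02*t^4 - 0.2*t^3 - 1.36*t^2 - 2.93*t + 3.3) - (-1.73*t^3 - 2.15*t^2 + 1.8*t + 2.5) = -3.02*t^4 + 1.53*t^3 + 0.79*t^2 - 4.73*t + 0.8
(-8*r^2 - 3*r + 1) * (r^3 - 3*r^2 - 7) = -8*r^5 + 21*r^4 + 10*r^3 + 53*r^2 + 21*r - 7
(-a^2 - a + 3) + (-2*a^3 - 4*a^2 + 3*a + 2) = -2*a^3 - 5*a^2 + 2*a + 5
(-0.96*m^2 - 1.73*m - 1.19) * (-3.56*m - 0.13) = 3.4176*m^3 + 6.2836*m^2 + 4.4613*m + 0.1547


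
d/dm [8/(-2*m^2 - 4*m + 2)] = 8*(m + 1)/(m^2 + 2*m - 1)^2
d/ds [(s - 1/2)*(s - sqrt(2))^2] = (s - sqrt(2))*(3*s - sqrt(2) - 1)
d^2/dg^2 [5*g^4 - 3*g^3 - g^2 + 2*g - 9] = 60*g^2 - 18*g - 2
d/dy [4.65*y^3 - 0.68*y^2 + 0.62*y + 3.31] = 13.95*y^2 - 1.36*y + 0.62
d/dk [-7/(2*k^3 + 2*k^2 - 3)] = 14*k*(3*k + 2)/(2*k^3 + 2*k^2 - 3)^2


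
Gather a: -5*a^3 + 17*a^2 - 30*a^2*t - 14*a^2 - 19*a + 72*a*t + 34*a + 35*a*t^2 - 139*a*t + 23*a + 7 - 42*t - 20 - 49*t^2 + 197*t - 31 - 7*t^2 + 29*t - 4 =-5*a^3 + a^2*(3 - 30*t) + a*(35*t^2 - 67*t + 38) - 56*t^2 + 184*t - 48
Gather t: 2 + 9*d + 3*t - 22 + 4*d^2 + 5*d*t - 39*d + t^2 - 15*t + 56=4*d^2 - 30*d + t^2 + t*(5*d - 12) + 36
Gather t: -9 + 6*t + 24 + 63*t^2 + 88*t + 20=63*t^2 + 94*t + 35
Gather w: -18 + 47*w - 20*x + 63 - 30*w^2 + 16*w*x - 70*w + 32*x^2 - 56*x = -30*w^2 + w*(16*x - 23) + 32*x^2 - 76*x + 45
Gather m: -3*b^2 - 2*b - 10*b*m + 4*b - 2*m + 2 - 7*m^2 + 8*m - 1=-3*b^2 + 2*b - 7*m^2 + m*(6 - 10*b) + 1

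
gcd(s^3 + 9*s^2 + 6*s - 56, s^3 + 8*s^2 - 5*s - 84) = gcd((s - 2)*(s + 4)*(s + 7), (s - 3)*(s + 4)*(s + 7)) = s^2 + 11*s + 28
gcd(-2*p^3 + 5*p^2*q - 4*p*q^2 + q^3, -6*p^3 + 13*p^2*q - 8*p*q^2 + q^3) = p^2 - 2*p*q + q^2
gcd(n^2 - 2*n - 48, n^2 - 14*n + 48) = n - 8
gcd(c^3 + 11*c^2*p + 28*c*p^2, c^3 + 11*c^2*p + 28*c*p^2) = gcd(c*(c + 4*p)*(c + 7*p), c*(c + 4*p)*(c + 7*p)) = c^3 + 11*c^2*p + 28*c*p^2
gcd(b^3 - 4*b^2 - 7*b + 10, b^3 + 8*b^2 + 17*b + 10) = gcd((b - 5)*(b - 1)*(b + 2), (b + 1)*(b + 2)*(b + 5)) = b + 2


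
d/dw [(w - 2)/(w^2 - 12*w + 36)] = (-w - 2)/(w^3 - 18*w^2 + 108*w - 216)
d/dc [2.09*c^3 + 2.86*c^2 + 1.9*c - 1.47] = 6.27*c^2 + 5.72*c + 1.9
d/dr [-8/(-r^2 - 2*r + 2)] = 16*(-r - 1)/(r^2 + 2*r - 2)^2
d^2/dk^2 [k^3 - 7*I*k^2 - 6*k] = 6*k - 14*I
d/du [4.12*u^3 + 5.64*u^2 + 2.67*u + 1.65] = 12.36*u^2 + 11.28*u + 2.67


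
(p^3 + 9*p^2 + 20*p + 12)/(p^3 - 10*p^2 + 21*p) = (p^3 + 9*p^2 + 20*p + 12)/(p*(p^2 - 10*p + 21))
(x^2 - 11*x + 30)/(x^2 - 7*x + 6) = (x - 5)/(x - 1)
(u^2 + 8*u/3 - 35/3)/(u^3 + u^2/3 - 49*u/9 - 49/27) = 9*(u + 5)/(9*u^2 + 24*u + 7)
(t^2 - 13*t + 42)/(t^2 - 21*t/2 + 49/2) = 2*(t - 6)/(2*t - 7)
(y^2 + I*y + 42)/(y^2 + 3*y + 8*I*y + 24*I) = (y^2 + I*y + 42)/(y^2 + y*(3 + 8*I) + 24*I)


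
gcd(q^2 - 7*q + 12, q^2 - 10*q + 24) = q - 4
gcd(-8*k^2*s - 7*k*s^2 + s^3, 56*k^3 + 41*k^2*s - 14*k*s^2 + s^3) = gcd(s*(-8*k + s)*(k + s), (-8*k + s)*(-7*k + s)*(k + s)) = -8*k^2 - 7*k*s + s^2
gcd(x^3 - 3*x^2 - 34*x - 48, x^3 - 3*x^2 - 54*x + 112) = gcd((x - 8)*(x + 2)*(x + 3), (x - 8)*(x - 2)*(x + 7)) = x - 8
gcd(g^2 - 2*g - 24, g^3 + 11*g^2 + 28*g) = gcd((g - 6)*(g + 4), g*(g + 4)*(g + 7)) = g + 4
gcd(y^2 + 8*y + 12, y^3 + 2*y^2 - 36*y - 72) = y^2 + 8*y + 12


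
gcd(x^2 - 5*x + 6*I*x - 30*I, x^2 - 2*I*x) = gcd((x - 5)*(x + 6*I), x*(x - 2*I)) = 1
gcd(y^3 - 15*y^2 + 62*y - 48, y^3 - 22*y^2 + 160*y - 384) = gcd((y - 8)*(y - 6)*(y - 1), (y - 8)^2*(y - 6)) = y^2 - 14*y + 48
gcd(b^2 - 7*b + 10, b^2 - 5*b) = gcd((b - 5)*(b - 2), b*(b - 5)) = b - 5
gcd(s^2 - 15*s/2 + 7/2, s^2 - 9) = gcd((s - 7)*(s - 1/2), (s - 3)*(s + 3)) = 1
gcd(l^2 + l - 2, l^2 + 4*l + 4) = l + 2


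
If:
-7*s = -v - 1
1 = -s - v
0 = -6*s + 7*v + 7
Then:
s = 0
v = -1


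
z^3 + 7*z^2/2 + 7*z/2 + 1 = (z + 1/2)*(z + 1)*(z + 2)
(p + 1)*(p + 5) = p^2 + 6*p + 5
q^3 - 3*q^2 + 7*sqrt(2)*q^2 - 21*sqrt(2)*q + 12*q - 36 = (q - 3)*(q + sqrt(2))*(q + 6*sqrt(2))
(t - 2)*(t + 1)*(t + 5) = t^3 + 4*t^2 - 7*t - 10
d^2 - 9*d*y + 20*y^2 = (d - 5*y)*(d - 4*y)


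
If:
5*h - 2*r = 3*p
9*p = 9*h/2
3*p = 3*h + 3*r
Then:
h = 0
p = 0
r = 0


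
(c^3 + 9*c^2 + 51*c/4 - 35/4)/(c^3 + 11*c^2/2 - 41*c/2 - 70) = (c - 1/2)/(c - 4)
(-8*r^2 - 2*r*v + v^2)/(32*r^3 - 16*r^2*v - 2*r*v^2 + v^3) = (-2*r - v)/(8*r^2 - 2*r*v - v^2)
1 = 1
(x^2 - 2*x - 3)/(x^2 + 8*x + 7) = (x - 3)/(x + 7)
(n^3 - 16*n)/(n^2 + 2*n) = (n^2 - 16)/(n + 2)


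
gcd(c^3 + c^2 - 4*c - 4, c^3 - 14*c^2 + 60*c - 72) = c - 2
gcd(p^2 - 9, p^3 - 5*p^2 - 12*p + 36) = p + 3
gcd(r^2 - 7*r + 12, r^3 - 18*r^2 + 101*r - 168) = r - 3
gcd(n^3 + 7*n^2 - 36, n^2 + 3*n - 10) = n - 2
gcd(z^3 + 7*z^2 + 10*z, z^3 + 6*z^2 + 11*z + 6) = z + 2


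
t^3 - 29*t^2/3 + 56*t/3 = t*(t - 7)*(t - 8/3)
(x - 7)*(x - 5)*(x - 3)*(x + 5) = x^4 - 10*x^3 - 4*x^2 + 250*x - 525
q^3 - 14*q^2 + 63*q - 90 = (q - 6)*(q - 5)*(q - 3)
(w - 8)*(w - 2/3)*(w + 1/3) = w^3 - 25*w^2/3 + 22*w/9 + 16/9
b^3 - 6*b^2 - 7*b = b*(b - 7)*(b + 1)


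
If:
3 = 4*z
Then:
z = 3/4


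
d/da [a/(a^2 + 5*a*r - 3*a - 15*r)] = (a^2 + 5*a*r - a*(2*a + 5*r - 3) - 3*a - 15*r)/(a^2 + 5*a*r - 3*a - 15*r)^2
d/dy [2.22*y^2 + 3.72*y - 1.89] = 4.44*y + 3.72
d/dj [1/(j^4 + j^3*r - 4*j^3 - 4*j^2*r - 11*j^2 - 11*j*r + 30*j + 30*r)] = (-4*j^3 - 3*j^2*r + 12*j^2 + 8*j*r + 22*j + 11*r - 30)/(j^4 + j^3*r - 4*j^3 - 4*j^2*r - 11*j^2 - 11*j*r + 30*j + 30*r)^2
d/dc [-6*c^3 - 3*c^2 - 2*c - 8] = -18*c^2 - 6*c - 2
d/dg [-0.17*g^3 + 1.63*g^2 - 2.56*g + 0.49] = -0.51*g^2 + 3.26*g - 2.56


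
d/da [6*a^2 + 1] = 12*a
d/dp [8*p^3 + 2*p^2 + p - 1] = 24*p^2 + 4*p + 1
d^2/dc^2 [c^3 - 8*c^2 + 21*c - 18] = 6*c - 16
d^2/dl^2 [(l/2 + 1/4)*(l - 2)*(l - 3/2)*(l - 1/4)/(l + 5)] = 3*(16*l^4 + 196*l^3 + 540*l^2 - 1300*l + 233)/(16*(l^3 + 15*l^2 + 75*l + 125))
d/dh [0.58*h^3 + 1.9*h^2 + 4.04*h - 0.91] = 1.74*h^2 + 3.8*h + 4.04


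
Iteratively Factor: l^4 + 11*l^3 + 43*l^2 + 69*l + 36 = (l + 1)*(l^3 + 10*l^2 + 33*l + 36) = (l + 1)*(l + 3)*(l^2 + 7*l + 12) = (l + 1)*(l + 3)*(l + 4)*(l + 3)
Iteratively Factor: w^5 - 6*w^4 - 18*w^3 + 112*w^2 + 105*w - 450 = (w - 5)*(w^4 - w^3 - 23*w^2 - 3*w + 90) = (w - 5)*(w + 3)*(w^3 - 4*w^2 - 11*w + 30) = (w - 5)^2*(w + 3)*(w^2 + w - 6) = (w - 5)^2*(w - 2)*(w + 3)*(w + 3)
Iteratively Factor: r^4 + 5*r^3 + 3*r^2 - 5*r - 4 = (r + 4)*(r^3 + r^2 - r - 1) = (r - 1)*(r + 4)*(r^2 + 2*r + 1) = (r - 1)*(r + 1)*(r + 4)*(r + 1)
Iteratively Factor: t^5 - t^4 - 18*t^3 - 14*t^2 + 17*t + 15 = (t - 5)*(t^4 + 4*t^3 + 2*t^2 - 4*t - 3) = (t - 5)*(t - 1)*(t^3 + 5*t^2 + 7*t + 3) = (t - 5)*(t - 1)*(t + 3)*(t^2 + 2*t + 1) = (t - 5)*(t - 1)*(t + 1)*(t + 3)*(t + 1)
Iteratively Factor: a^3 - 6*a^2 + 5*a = (a)*(a^2 - 6*a + 5) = a*(a - 1)*(a - 5)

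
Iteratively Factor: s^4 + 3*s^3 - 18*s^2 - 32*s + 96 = (s + 4)*(s^3 - s^2 - 14*s + 24) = (s - 3)*(s + 4)*(s^2 + 2*s - 8) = (s - 3)*(s - 2)*(s + 4)*(s + 4)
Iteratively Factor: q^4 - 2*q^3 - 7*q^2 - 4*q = (q + 1)*(q^3 - 3*q^2 - 4*q) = (q - 4)*(q + 1)*(q^2 + q) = q*(q - 4)*(q + 1)*(q + 1)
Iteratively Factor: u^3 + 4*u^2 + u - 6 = (u + 3)*(u^2 + u - 2) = (u + 2)*(u + 3)*(u - 1)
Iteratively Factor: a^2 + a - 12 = (a - 3)*(a + 4)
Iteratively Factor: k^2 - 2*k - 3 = (k - 3)*(k + 1)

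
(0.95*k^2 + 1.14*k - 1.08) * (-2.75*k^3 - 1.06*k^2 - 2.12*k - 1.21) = -2.6125*k^5 - 4.142*k^4 - 0.2524*k^3 - 2.4215*k^2 + 0.9102*k + 1.3068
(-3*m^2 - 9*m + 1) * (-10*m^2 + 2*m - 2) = 30*m^4 + 84*m^3 - 22*m^2 + 20*m - 2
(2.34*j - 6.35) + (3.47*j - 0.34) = 5.81*j - 6.69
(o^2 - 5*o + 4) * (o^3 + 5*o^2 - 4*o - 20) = o^5 - 25*o^3 + 20*o^2 + 84*o - 80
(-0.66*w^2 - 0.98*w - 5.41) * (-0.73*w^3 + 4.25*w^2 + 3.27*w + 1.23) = 0.4818*w^5 - 2.0896*w^4 - 2.3739*w^3 - 27.0089*w^2 - 18.8961*w - 6.6543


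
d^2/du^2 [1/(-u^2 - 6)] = 6*(2 - u^2)/(u^2 + 6)^3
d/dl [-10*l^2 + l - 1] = 1 - 20*l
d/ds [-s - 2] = -1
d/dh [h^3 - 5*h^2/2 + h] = 3*h^2 - 5*h + 1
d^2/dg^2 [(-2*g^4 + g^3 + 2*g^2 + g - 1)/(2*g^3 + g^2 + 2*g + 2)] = 2*(12*g^6 + 12*g^5 - 102*g^4 - 141*g^3 - 87*g^2 + 12*g + 2)/(8*g^9 + 12*g^8 + 30*g^7 + 49*g^6 + 54*g^5 + 66*g^4 + 56*g^3 + 36*g^2 + 24*g + 8)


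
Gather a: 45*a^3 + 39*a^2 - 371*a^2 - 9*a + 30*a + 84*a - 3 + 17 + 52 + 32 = 45*a^3 - 332*a^2 + 105*a + 98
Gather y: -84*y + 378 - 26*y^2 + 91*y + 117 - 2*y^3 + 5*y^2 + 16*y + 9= -2*y^3 - 21*y^2 + 23*y + 504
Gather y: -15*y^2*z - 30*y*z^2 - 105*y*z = -15*y^2*z + y*(-30*z^2 - 105*z)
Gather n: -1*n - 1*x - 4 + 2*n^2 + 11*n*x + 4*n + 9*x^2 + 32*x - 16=2*n^2 + n*(11*x + 3) + 9*x^2 + 31*x - 20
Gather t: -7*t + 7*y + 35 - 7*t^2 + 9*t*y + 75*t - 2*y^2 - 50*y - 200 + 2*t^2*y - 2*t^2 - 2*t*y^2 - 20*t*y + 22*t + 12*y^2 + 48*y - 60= t^2*(2*y - 9) + t*(-2*y^2 - 11*y + 90) + 10*y^2 + 5*y - 225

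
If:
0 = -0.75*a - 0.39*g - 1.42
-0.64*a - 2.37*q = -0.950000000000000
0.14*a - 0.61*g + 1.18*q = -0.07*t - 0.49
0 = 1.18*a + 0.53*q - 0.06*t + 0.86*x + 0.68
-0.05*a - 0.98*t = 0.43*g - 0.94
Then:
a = -3.20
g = 2.52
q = 1.27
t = 0.02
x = 2.83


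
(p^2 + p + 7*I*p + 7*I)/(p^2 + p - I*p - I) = (p + 7*I)/(p - I)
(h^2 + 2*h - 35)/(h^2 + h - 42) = (h - 5)/(h - 6)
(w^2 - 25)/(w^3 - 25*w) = 1/w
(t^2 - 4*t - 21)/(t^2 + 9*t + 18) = (t - 7)/(t + 6)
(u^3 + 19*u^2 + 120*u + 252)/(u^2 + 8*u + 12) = (u^2 + 13*u + 42)/(u + 2)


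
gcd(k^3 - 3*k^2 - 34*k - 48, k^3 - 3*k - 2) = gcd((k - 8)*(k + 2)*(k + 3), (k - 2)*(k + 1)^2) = 1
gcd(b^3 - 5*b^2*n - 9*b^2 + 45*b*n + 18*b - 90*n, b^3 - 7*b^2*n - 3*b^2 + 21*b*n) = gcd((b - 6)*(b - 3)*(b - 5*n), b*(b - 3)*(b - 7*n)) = b - 3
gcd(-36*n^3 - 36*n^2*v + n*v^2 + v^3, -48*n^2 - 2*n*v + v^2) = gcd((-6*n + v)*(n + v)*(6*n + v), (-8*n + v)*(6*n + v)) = 6*n + v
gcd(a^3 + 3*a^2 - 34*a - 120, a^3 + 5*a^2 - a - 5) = a + 5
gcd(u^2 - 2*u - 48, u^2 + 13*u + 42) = u + 6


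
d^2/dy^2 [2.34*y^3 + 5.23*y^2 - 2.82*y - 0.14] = 14.04*y + 10.46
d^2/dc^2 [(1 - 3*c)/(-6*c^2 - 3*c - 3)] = 2*((3*c - 1)*(4*c + 1)^2 - (18*c + 1)*(2*c^2 + c + 1))/(3*(2*c^2 + c + 1)^3)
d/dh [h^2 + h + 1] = 2*h + 1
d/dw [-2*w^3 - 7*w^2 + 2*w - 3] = -6*w^2 - 14*w + 2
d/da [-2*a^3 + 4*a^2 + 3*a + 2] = -6*a^2 + 8*a + 3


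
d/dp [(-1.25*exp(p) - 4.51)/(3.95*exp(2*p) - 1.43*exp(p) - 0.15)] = (4.9375*exp(2*p) + 35.629*exp(p) - 6.2618)*exp(p)/(15.6025*exp(4*p) - 11.297*exp(3*p) + 0.8599*exp(2*p) + 0.429*exp(p) + 0.0225)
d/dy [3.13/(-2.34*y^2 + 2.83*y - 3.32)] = (14.6484*y - 8.8579)/(2.34*y^2 - 2.83*y + 3.32)^2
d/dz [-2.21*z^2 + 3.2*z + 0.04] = 3.2 - 4.42*z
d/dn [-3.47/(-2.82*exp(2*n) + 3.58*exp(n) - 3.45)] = (12.4226 - 19.5708*exp(n))*exp(n)/(2.82*exp(2*n) - 3.58*exp(n) + 3.45)^2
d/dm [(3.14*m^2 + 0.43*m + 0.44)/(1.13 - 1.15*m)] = (-3.611*m^2 + 7.0964*m + 0.9919)/(1.3225*m^2 - 2.599*m + 1.2769)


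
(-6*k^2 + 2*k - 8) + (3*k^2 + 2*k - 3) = -3*k^2 + 4*k - 11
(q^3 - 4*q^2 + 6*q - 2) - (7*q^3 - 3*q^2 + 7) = -6*q^3 - q^2 + 6*q - 9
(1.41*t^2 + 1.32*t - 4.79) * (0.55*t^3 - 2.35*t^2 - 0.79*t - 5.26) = 0.7755*t^5 - 2.5875*t^4 - 6.8504*t^3 + 2.7971*t^2 - 3.1591*t + 25.1954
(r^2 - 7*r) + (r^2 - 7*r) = 2*r^2 - 14*r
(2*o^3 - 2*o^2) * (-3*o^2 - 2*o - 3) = -6*o^5 + 2*o^4 - 2*o^3 + 6*o^2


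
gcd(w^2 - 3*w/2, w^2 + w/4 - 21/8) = w - 3/2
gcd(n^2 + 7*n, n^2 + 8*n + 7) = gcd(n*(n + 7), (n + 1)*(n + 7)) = n + 7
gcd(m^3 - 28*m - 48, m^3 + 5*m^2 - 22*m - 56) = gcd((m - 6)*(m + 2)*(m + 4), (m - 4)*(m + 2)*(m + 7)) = m + 2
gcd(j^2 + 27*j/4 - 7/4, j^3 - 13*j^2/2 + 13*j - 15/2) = 1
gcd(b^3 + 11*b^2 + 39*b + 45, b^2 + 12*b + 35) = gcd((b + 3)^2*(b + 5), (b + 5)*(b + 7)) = b + 5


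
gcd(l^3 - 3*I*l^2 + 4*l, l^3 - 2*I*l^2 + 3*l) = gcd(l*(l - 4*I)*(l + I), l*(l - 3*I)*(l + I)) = l^2 + I*l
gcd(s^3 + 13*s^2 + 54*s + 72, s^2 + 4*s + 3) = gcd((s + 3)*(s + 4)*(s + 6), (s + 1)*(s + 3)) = s + 3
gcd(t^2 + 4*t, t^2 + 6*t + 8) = t + 4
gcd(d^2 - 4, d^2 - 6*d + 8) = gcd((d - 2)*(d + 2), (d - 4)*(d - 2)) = d - 2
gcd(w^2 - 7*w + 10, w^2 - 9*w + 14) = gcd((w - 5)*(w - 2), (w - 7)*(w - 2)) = w - 2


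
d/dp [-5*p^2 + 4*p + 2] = 4 - 10*p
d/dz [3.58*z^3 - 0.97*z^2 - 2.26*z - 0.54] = 10.74*z^2 - 1.94*z - 2.26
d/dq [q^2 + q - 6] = 2*q + 1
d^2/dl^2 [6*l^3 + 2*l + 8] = 36*l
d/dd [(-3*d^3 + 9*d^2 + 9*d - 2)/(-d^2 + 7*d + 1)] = (3*d^4 - 42*d^3 + 63*d^2 + 14*d + 23)/(d^4 - 14*d^3 + 47*d^2 + 14*d + 1)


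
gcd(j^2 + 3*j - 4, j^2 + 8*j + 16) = j + 4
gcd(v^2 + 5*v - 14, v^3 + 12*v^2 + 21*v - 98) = v^2 + 5*v - 14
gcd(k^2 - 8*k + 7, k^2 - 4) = 1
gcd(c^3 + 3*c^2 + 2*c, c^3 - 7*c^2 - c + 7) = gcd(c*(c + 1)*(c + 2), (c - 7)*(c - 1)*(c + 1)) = c + 1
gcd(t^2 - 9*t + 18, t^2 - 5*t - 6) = t - 6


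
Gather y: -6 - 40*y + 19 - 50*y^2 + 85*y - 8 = -50*y^2 + 45*y + 5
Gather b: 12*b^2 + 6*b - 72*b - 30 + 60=12*b^2 - 66*b + 30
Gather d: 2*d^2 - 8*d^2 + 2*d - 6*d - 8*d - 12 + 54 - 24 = -6*d^2 - 12*d + 18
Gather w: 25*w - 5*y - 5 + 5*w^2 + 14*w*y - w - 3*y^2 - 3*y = 5*w^2 + w*(14*y + 24) - 3*y^2 - 8*y - 5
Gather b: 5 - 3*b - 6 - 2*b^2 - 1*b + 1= -2*b^2 - 4*b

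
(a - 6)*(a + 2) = a^2 - 4*a - 12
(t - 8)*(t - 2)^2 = t^3 - 12*t^2 + 36*t - 32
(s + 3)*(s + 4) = s^2 + 7*s + 12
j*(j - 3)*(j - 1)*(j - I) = j^4 - 4*j^3 - I*j^3 + 3*j^2 + 4*I*j^2 - 3*I*j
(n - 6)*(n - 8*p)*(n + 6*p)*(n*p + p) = n^4*p - 2*n^3*p^2 - 5*n^3*p - 48*n^2*p^3 + 10*n^2*p^2 - 6*n^2*p + 240*n*p^3 + 12*n*p^2 + 288*p^3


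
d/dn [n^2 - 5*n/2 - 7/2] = 2*n - 5/2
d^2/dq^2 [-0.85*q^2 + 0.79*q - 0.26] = -1.70000000000000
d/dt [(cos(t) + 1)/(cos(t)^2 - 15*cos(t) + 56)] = (cos(t)^2 + 2*cos(t) - 71)*sin(t)/(cos(t)^2 - 15*cos(t) + 56)^2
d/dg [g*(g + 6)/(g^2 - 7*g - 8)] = (-13*g^2 - 16*g - 48)/(g^4 - 14*g^3 + 33*g^2 + 112*g + 64)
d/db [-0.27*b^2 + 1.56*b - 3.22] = 1.56 - 0.54*b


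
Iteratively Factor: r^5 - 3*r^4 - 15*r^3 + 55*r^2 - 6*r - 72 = (r - 3)*(r^4 - 15*r^2 + 10*r + 24) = (r - 3)^2*(r^3 + 3*r^2 - 6*r - 8) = (r - 3)^2*(r - 2)*(r^2 + 5*r + 4) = (r - 3)^2*(r - 2)*(r + 4)*(r + 1)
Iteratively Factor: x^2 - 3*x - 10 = (x + 2)*(x - 5)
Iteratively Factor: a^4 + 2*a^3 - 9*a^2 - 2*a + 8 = (a - 2)*(a^3 + 4*a^2 - a - 4) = (a - 2)*(a + 4)*(a^2 - 1) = (a - 2)*(a + 1)*(a + 4)*(a - 1)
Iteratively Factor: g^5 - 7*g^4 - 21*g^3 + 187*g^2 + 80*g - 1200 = (g - 4)*(g^4 - 3*g^3 - 33*g^2 + 55*g + 300) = (g - 4)*(g + 3)*(g^3 - 6*g^2 - 15*g + 100) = (g - 4)*(g + 3)*(g + 4)*(g^2 - 10*g + 25) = (g - 5)*(g - 4)*(g + 3)*(g + 4)*(g - 5)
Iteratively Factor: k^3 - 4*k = (k - 2)*(k^2 + 2*k) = k*(k - 2)*(k + 2)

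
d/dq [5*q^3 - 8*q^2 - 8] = q*(15*q - 16)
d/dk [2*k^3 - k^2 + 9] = 2*k*(3*k - 1)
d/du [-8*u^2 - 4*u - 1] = -16*u - 4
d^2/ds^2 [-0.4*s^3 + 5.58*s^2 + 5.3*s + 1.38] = 11.16 - 2.4*s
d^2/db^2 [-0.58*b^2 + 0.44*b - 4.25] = -1.16000000000000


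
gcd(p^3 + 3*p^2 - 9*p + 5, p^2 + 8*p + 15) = p + 5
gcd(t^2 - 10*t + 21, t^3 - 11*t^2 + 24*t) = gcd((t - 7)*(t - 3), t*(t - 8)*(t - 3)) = t - 3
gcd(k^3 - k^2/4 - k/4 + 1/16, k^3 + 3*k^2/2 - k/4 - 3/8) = k^2 - 1/4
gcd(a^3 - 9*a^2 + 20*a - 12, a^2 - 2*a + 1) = a - 1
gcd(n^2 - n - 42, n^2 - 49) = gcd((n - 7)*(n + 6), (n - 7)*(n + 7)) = n - 7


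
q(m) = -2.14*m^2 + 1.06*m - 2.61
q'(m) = 1.06 - 4.28*m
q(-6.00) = -86.01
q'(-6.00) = 26.74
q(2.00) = -9.05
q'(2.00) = -7.50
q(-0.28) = -3.07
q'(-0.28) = 2.26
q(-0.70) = -4.40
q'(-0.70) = 4.06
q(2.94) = -17.99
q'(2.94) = -11.52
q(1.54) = -6.05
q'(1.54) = -5.53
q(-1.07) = -6.19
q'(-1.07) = 5.64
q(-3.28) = -29.11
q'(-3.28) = 15.10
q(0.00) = -2.61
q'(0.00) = 1.06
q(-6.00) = -86.01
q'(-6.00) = 26.74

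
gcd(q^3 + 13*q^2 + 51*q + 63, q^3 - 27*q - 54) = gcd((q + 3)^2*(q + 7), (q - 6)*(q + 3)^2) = q^2 + 6*q + 9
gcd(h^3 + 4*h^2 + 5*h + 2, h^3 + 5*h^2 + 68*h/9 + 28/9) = h + 2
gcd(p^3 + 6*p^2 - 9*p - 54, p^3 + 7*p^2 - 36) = p^2 + 9*p + 18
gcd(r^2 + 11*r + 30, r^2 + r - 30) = r + 6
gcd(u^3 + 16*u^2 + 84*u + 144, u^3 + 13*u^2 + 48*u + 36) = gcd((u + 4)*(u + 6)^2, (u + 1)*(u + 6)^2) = u^2 + 12*u + 36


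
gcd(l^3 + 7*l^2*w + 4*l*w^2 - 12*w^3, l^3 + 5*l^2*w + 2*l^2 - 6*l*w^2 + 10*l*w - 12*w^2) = -l^2 - 5*l*w + 6*w^2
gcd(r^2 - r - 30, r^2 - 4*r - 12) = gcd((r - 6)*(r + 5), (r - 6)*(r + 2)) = r - 6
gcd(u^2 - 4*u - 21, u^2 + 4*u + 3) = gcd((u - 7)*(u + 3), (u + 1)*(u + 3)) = u + 3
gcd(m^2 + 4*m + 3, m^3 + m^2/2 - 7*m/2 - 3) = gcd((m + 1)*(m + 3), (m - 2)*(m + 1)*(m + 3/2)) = m + 1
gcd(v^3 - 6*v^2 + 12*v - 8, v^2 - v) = 1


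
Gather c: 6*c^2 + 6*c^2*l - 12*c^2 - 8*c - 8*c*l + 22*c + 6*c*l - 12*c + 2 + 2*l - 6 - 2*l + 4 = c^2*(6*l - 6) + c*(2 - 2*l)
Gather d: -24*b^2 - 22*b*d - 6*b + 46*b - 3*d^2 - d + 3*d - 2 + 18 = -24*b^2 + 40*b - 3*d^2 + d*(2 - 22*b) + 16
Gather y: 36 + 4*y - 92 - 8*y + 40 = -4*y - 16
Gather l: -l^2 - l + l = -l^2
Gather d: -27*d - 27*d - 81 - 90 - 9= -54*d - 180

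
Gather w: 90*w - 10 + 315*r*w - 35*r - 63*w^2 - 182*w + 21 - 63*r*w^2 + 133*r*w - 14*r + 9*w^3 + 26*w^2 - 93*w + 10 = -49*r + 9*w^3 + w^2*(-63*r - 37) + w*(448*r - 185) + 21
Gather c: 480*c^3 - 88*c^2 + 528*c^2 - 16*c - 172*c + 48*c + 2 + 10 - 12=480*c^3 + 440*c^2 - 140*c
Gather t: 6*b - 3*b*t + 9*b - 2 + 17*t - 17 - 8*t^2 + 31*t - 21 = 15*b - 8*t^2 + t*(48 - 3*b) - 40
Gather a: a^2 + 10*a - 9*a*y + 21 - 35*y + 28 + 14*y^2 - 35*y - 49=a^2 + a*(10 - 9*y) + 14*y^2 - 70*y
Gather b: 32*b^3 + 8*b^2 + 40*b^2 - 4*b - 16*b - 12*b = 32*b^3 + 48*b^2 - 32*b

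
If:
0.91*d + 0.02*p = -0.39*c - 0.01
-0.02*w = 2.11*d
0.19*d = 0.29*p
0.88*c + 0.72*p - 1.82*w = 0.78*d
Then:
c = -0.03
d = 0.00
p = 0.00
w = -0.01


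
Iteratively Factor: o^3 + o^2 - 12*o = (o + 4)*(o^2 - 3*o) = o*(o + 4)*(o - 3)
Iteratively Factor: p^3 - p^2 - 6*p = (p + 2)*(p^2 - 3*p) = (p - 3)*(p + 2)*(p)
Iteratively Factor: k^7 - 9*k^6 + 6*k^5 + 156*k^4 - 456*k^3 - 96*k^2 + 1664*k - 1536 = (k - 4)*(k^6 - 5*k^5 - 14*k^4 + 100*k^3 - 56*k^2 - 320*k + 384) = (k - 4)^2*(k^5 - k^4 - 18*k^3 + 28*k^2 + 56*k - 96) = (k - 4)^2*(k + 4)*(k^4 - 5*k^3 + 2*k^2 + 20*k - 24) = (k - 4)^2*(k - 2)*(k + 4)*(k^3 - 3*k^2 - 4*k + 12) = (k - 4)^2*(k - 3)*(k - 2)*(k + 4)*(k^2 - 4) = (k - 4)^2*(k - 3)*(k - 2)*(k + 2)*(k + 4)*(k - 2)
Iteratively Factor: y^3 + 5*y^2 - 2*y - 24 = (y + 3)*(y^2 + 2*y - 8) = (y + 3)*(y + 4)*(y - 2)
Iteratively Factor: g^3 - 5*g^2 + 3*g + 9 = (g - 3)*(g^2 - 2*g - 3) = (g - 3)^2*(g + 1)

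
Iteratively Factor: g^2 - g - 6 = (g - 3)*(g + 2)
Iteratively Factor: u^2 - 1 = (u + 1)*(u - 1)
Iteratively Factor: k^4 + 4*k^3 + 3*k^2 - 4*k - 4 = (k + 1)*(k^3 + 3*k^2 - 4) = (k + 1)*(k + 2)*(k^2 + k - 2) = (k + 1)*(k + 2)^2*(k - 1)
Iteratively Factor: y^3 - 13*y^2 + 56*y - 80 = (y - 5)*(y^2 - 8*y + 16) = (y - 5)*(y - 4)*(y - 4)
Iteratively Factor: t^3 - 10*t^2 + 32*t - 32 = (t - 4)*(t^2 - 6*t + 8) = (t - 4)^2*(t - 2)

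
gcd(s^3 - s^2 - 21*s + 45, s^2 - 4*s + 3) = s - 3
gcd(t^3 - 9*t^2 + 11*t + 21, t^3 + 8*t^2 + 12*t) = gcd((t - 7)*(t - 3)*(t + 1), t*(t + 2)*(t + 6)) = 1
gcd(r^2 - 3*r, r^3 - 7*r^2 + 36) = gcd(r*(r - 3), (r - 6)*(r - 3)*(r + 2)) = r - 3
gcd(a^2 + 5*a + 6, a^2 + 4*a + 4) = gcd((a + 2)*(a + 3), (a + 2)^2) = a + 2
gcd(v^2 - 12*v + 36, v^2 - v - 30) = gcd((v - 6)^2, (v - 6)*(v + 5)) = v - 6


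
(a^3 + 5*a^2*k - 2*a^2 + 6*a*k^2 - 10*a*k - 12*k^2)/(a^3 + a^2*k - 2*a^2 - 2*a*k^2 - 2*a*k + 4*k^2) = (a + 3*k)/(a - k)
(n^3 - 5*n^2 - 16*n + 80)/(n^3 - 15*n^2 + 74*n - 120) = (n + 4)/(n - 6)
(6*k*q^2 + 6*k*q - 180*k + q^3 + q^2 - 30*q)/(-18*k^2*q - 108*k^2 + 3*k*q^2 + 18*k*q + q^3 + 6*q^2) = (q - 5)/(-3*k + q)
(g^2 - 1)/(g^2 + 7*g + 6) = (g - 1)/(g + 6)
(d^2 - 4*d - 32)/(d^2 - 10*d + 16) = (d + 4)/(d - 2)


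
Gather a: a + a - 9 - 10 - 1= 2*a - 20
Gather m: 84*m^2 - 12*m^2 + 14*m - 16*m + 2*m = 72*m^2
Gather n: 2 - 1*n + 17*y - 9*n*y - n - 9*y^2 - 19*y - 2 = n*(-9*y - 2) - 9*y^2 - 2*y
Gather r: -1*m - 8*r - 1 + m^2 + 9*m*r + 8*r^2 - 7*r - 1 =m^2 - m + 8*r^2 + r*(9*m - 15) - 2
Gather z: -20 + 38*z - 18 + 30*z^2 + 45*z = 30*z^2 + 83*z - 38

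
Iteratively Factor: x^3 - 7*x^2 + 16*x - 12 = (x - 2)*(x^2 - 5*x + 6) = (x - 3)*(x - 2)*(x - 2)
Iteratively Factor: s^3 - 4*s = (s + 2)*(s^2 - 2*s) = s*(s + 2)*(s - 2)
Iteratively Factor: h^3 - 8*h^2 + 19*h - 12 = (h - 4)*(h^2 - 4*h + 3) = (h - 4)*(h - 3)*(h - 1)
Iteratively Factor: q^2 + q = (q + 1)*(q)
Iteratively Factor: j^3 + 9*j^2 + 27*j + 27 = (j + 3)*(j^2 + 6*j + 9) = (j + 3)^2*(j + 3)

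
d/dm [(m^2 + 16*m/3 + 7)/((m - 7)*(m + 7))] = 16*(-m^2 - 21*m - 49)/(3*(m^4 - 98*m^2 + 2401))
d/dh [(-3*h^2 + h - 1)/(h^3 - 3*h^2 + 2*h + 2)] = (3*h^4 - 2*h^3 - 18*h + 4)/(h^6 - 6*h^5 + 13*h^4 - 8*h^3 - 8*h^2 + 8*h + 4)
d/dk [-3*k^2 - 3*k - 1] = -6*k - 3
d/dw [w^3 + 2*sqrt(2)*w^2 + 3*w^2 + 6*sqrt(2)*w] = 3*w^2 + 4*sqrt(2)*w + 6*w + 6*sqrt(2)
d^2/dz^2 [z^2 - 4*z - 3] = 2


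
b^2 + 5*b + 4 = (b + 1)*(b + 4)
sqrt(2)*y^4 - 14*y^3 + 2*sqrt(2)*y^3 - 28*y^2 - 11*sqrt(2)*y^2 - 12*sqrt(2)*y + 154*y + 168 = (y - 3)*(y + 4)*(y - 7*sqrt(2))*(sqrt(2)*y + sqrt(2))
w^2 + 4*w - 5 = (w - 1)*(w + 5)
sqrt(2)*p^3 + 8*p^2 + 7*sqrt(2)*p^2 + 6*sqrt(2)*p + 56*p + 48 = (p + 6)*(p + 4*sqrt(2))*(sqrt(2)*p + sqrt(2))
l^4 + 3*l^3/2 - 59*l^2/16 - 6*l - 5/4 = (l - 2)*(l + 1/4)*(l + 5/4)*(l + 2)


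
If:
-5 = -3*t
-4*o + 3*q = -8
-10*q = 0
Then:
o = 2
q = 0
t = 5/3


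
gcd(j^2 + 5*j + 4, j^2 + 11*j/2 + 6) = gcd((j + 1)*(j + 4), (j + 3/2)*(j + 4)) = j + 4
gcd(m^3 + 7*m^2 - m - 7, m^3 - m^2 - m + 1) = m^2 - 1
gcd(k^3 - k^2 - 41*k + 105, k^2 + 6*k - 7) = k + 7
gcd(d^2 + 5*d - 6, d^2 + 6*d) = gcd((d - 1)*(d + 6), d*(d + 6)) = d + 6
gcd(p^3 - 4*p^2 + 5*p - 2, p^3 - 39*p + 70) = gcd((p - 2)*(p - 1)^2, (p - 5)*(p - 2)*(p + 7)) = p - 2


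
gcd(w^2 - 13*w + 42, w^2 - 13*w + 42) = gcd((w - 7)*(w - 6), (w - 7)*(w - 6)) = w^2 - 13*w + 42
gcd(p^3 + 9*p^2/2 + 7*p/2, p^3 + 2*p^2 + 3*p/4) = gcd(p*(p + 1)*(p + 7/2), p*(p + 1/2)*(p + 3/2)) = p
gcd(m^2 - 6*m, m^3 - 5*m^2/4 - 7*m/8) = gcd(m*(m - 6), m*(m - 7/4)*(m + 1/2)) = m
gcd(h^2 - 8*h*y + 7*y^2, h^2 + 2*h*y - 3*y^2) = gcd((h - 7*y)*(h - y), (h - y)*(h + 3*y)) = -h + y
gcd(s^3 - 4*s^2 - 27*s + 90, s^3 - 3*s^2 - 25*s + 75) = s^2 + 2*s - 15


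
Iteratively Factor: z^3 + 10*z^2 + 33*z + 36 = (z + 3)*(z^2 + 7*z + 12) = (z + 3)^2*(z + 4)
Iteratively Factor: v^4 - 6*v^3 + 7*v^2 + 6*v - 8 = (v - 1)*(v^3 - 5*v^2 + 2*v + 8) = (v - 1)*(v + 1)*(v^2 - 6*v + 8) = (v - 2)*(v - 1)*(v + 1)*(v - 4)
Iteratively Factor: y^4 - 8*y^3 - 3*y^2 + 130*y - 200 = (y + 4)*(y^3 - 12*y^2 + 45*y - 50) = (y - 5)*(y + 4)*(y^2 - 7*y + 10) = (y - 5)^2*(y + 4)*(y - 2)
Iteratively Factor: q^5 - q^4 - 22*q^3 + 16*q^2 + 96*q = (q - 4)*(q^4 + 3*q^3 - 10*q^2 - 24*q) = q*(q - 4)*(q^3 + 3*q^2 - 10*q - 24) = q*(q - 4)*(q - 3)*(q^2 + 6*q + 8) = q*(q - 4)*(q - 3)*(q + 2)*(q + 4)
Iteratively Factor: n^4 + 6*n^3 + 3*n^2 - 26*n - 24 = (n + 4)*(n^3 + 2*n^2 - 5*n - 6) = (n + 3)*(n + 4)*(n^2 - n - 2) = (n - 2)*(n + 3)*(n + 4)*(n + 1)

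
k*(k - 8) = k^2 - 8*k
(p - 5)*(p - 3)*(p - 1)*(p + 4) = p^4 - 5*p^3 - 13*p^2 + 77*p - 60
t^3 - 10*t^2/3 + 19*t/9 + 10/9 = (t - 2)*(t - 5/3)*(t + 1/3)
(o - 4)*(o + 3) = o^2 - o - 12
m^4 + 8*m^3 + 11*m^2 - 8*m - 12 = (m - 1)*(m + 1)*(m + 2)*(m + 6)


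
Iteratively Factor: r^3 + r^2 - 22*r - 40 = (r - 5)*(r^2 + 6*r + 8) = (r - 5)*(r + 4)*(r + 2)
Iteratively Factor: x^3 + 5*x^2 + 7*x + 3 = (x + 1)*(x^2 + 4*x + 3) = (x + 1)*(x + 3)*(x + 1)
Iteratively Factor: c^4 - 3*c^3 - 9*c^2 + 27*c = (c - 3)*(c^3 - 9*c) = c*(c - 3)*(c^2 - 9) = c*(c - 3)^2*(c + 3)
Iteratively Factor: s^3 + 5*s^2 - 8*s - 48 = (s - 3)*(s^2 + 8*s + 16) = (s - 3)*(s + 4)*(s + 4)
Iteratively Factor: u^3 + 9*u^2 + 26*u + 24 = (u + 4)*(u^2 + 5*u + 6) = (u + 2)*(u + 4)*(u + 3)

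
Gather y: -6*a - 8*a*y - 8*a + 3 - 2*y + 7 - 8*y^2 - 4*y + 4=-14*a - 8*y^2 + y*(-8*a - 6) + 14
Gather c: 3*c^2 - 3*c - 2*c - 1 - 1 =3*c^2 - 5*c - 2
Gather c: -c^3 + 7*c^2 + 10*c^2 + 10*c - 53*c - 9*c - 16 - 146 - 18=-c^3 + 17*c^2 - 52*c - 180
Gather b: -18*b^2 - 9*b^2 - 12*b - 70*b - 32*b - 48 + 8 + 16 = -27*b^2 - 114*b - 24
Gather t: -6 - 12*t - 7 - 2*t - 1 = -14*t - 14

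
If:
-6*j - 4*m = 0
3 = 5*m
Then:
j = -2/5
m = 3/5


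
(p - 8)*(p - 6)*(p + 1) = p^3 - 13*p^2 + 34*p + 48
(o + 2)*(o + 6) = o^2 + 8*o + 12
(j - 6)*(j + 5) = j^2 - j - 30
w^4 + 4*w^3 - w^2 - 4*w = w*(w - 1)*(w + 1)*(w + 4)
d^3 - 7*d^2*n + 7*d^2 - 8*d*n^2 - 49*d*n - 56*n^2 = (d + 7)*(d - 8*n)*(d + n)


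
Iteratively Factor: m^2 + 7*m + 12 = (m + 4)*(m + 3)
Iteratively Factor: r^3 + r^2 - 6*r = (r - 2)*(r^2 + 3*r) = r*(r - 2)*(r + 3)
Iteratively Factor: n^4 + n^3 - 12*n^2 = (n + 4)*(n^3 - 3*n^2) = n*(n + 4)*(n^2 - 3*n) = n*(n - 3)*(n + 4)*(n)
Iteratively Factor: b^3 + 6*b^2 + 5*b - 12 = (b + 3)*(b^2 + 3*b - 4) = (b + 3)*(b + 4)*(b - 1)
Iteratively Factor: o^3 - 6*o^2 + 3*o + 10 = (o - 5)*(o^2 - o - 2) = (o - 5)*(o + 1)*(o - 2)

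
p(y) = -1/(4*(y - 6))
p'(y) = 1/(4*(y - 6)^2)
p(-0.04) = 0.04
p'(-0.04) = 0.01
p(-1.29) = 0.03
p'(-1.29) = 0.00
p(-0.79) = 0.04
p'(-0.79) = 0.01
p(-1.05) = 0.04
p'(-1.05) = 0.01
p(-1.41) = 0.03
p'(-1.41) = 0.00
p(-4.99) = 0.02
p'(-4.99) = 0.00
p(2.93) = 0.08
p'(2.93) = 0.03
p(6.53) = -0.47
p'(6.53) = 0.89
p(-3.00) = 0.03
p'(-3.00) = 0.00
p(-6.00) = 0.02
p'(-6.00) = 0.00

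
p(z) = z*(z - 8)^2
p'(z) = z*(2*z - 16) + (z - 8)^2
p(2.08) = 72.90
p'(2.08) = 10.42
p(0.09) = 5.63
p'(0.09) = 61.14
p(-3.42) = -446.02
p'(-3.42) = 208.53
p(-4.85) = -800.84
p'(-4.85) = 289.77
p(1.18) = 54.88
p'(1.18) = 30.42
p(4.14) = 61.68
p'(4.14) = -17.06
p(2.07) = 72.79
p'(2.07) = 10.61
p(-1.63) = -151.16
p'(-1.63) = 124.13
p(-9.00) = -2601.00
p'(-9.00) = 595.00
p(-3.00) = -363.00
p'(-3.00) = 187.00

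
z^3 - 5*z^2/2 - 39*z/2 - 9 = (z - 6)*(z + 1/2)*(z + 3)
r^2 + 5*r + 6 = (r + 2)*(r + 3)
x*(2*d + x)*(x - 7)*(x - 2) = 2*d*x^3 - 18*d*x^2 + 28*d*x + x^4 - 9*x^3 + 14*x^2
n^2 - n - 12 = (n - 4)*(n + 3)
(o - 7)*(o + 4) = o^2 - 3*o - 28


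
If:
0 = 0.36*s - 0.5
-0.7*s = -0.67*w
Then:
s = 1.39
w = 1.45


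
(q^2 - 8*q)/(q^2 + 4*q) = (q - 8)/(q + 4)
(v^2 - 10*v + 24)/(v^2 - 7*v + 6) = (v - 4)/(v - 1)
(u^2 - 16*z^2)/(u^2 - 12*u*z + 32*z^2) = (-u - 4*z)/(-u + 8*z)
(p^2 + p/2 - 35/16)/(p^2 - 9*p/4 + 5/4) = (p + 7/4)/(p - 1)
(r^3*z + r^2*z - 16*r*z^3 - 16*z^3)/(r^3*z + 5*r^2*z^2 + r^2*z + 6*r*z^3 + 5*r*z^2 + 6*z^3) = (r^2 - 16*z^2)/(r^2 + 5*r*z + 6*z^2)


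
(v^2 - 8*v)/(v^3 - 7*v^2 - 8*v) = 1/(v + 1)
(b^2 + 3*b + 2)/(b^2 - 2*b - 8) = (b + 1)/(b - 4)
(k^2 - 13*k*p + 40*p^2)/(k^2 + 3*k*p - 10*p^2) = (k^2 - 13*k*p + 40*p^2)/(k^2 + 3*k*p - 10*p^2)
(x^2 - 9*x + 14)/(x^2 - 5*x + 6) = (x - 7)/(x - 3)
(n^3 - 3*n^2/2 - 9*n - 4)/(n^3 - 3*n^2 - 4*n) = (n^2 + 5*n/2 + 1)/(n*(n + 1))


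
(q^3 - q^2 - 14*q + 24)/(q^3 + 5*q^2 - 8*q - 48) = (q - 2)/(q + 4)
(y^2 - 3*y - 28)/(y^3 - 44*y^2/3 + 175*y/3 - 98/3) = 3*(y + 4)/(3*y^2 - 23*y + 14)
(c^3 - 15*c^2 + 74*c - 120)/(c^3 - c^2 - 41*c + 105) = (c^2 - 10*c + 24)/(c^2 + 4*c - 21)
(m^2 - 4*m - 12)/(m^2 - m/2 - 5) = 2*(m - 6)/(2*m - 5)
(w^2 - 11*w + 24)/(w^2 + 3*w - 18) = (w - 8)/(w + 6)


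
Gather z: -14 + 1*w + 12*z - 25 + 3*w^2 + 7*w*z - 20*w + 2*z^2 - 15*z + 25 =3*w^2 - 19*w + 2*z^2 + z*(7*w - 3) - 14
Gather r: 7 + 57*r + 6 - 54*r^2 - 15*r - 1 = -54*r^2 + 42*r + 12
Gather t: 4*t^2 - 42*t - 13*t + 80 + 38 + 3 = 4*t^2 - 55*t + 121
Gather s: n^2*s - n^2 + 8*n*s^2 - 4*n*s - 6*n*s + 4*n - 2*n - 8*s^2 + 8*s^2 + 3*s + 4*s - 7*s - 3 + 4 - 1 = -n^2 + 8*n*s^2 + 2*n + s*(n^2 - 10*n)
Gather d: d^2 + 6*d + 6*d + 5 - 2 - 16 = d^2 + 12*d - 13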